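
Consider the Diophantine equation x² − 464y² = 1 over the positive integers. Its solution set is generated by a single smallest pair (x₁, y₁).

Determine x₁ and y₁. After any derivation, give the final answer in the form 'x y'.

9801 455

[21; 1,1,5,1,1,1,5,1,1,42] for √464; ℓ=10 ⇒ convergent index 9
a_0=21:  p_0=21·1+0=21,  q_0=21·0+1=1
…
a_2=1:  p_2=1·22+21=43,  q_2=1·1+1=2
…
a_6=1:  p_6=1·517+280=797,  q_6=1·24+13=37
…
a_8=1:  p_8=1·4502+797=5299,  q_8=1·209+37=246
a_9=1:  p_9=1·5299+4502=9801,  q_9=1·246+209=455
(x₁, y₁) = (9801, 455);  9801² − 464·455² = 1 ✓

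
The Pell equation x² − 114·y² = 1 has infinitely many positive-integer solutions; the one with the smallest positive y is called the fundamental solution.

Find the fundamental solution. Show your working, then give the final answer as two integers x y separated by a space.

√114 → a₀=10, period (1,2,10,2,1,20); ℓ=6 even so k=5
k=0  a_k=10  p_k/q_k = 10/1
…
k=2  a_k=2  p_k/q_k = 32/3
…
k=4  a_k=2  p_k/q_k = 694/65
k=5  a_k=1  p_k/q_k = 1025/96
(x₁, y₁) = (1025, 96);  1025² − 114·96² = 1 ✓

1025 96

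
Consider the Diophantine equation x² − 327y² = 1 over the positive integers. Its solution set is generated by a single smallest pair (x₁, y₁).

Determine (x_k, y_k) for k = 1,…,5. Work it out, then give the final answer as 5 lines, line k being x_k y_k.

√327 → a₀=18, period (12,36); ℓ=2 even so k=1
k=0  a_k=18  p_k/q_k = 18/1
k=1  a_k=12  p_k/q_k = 217/12
→ (217, 12).  Check: 217²=47089, 327·12²=47088, difference 1.
n=2: (217,12)∘(217,12) = (217·217+327·12·12, 217·12+12·217) = (94177,5208)
n=3: (94177,5208)∘(217,12) = (217·94177+327·12·5208, 217·5208+12·94177) = (40872601,2260260)
n=4: (40872601,2260260)∘(217,12) = (217·40872601+327·12·2260260, 217·2260260+12·40872601) = (17738614657,980947632)
n=5: (17738614657,980947632)∘(217,12) = (217·17738614657+327·12·980947632, 217·980947632+12·17738614657) = (7698517888537,425729012028)

217 12
94177 5208
40872601 2260260
17738614657 980947632
7698517888537 425729012028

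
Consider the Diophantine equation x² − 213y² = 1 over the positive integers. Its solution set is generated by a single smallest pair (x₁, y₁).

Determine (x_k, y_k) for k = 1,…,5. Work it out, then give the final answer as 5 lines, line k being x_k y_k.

194399 13320
75581942401 5178789360
29386108041429599 2013502945575960
11425260034216163289601 782845918228863306720
4442118250753789746628859999 304368927313532092980546600

√213 = [14; 1,1,2,6,1,8,1,6,2,1,1,28, …], period ℓ=12 (even) → k=11
k=0  a_k=14  p_k/q_k = 14/1
k=1  a_k=1  p_k/q_k = 15/1
k=2  a_k=1  p_k/q_k = 29/2
…
k=5  a_k=1  p_k/q_k = 540/37
k=6  a_k=8  p_k/q_k = 4787/328
…
k=8  a_k=6  p_k/q_k = 36749/2518
k=9  a_k=2  p_k/q_k = 78825/5401
k=10  a_k=1  p_k/q_k = 115574/7919
k=11  a_k=1  p_k/q_k = 194399/13320
fundamental: x₁=194399, y₁=13320  (since 37790971201 − 213·177422400 = 1)
(194399+13320√213)^2 = 75581942401 + 5178789360√213
(194399+13320√213)^3 = 29386108041429599 + 2013502945575960√213
(194399+13320√213)^4 = 11425260034216163289601 + 782845918228863306720√213
(194399+13320√213)^5 = 4442118250753789746628859999 + 304368927313532092980546600√213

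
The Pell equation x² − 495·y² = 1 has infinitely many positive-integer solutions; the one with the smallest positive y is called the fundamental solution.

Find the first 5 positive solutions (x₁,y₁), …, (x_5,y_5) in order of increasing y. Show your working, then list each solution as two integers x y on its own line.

89 4
15841 712
2819609 126732
501874561 22557584
89330852249 4015123220

√495 = [22; 4,44, …], period ℓ=2 (even) → k=1
a_0=22:  p_0=22·1+0=22,  q_0=22·0+1=1
a_1=4:  p_1=4·22+1=89,  q_1=4·1+0=4
fundamental: x₁=89, y₁=4  (since 7921 − 495·16 = 1)
k=2:  x_2 = 89·89+495·4·4 = 15841,  y_2 = 89·4+4·89 = 712
k=3:  x_3 = 89·15841+495·4·712 = 2819609,  y_3 = 89·712+4·15841 = 126732
k=4:  x_4 = 89·2819609+495·4·126732 = 501874561,  y_4 = 89·126732+4·2819609 = 22557584
k=5:  x_5 = 89·501874561+495·4·22557584 = 89330852249,  y_5 = 89·22557584+4·501874561 = 4015123220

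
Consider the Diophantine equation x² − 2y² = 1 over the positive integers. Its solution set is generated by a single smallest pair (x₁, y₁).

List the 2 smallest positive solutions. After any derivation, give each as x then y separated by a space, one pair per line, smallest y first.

3 2
17 12

√2 = [1; 2, …], period ℓ=1 (odd) → k=1
i=0: a=1 ⇒ p=1, q=1
i=1: a=2 ⇒ p=3, q=2
fundamental: x₁=3, y₁=2  (since 9 − 2·4 = 1)
(x_2, y_2) = (3·3 + 2·2·2, 3·2 + 2·3) = (17, 12)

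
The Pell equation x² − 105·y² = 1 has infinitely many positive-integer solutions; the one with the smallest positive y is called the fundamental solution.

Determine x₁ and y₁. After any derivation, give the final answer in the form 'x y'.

√105 → a₀=10, period (4,20); ℓ=2 even so k=1
a_0=10:  p_0=10·1+0=10,  q_0=10·0+1=1
a_1=4:  p_1=4·10+1=41,  q_1=4·1+0=4
→ (41, 4).  Check: 41²=1681, 105·4²=1680, difference 1.

41 4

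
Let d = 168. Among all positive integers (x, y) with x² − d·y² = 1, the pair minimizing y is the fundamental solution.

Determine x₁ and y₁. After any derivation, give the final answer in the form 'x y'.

13 1

√168 = [12; 1,24, …], period ℓ=2 (even) → k=1
i=0: a=12 ⇒ p=12, q=1
i=1: a=1 ⇒ p=13, q=1
→ (13, 1).  Check: 13²=169, 168·1²=168, difference 1.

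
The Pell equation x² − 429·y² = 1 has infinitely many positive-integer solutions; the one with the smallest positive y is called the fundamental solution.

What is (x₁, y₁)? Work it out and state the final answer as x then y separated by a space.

1524095 73584

d=429: √d = [20; 1,2,2,9,1,12,1,9,2,2,1,40] (ℓ=12, even), read p_11/q_11
k=0  a_k=20  p_k/q_k = 20/1
…
k=6  a_k=12  p_k/q_k = 19511/942
…
k=9  a_k=2  p_k/q_k = 438459/21169
k=10  a_k=2  p_k/q_k = 1085636/52415
k=11  a_k=1  p_k/q_k = 1524095/73584
→ (1524095, 73584).  Check: 1524095²=2322865569025, 429·73584²=2322865569024, difference 1.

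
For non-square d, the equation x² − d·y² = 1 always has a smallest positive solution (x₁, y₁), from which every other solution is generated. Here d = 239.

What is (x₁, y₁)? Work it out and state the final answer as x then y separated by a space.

6195120 400729

√239 → a₀=15, period (2,5,1,2,4,15,4,2,1,5,2,30); ℓ=12 even so k=11
step 0: (15, 1)  from 15·(1,0) + (0,1)
step 1: (31, 2)  from 2·(15,1) + (1,0)
…
step 6: (37907, 2452)  from 15·(2489,161) + (572,37)
…
step 8: (346141, 22390)  from 2·(154117,9969) + (37907,2452)
…
step 10: (2847431, 184185)  from 5·(500258,32359) + (346141,22390)
step 11: (6195120, 400729)  from 2·(2847431,184185) + (500258,32359)
(x₁, y₁) = (6195120, 400729);  6195120² − 239·400729² = 1 ✓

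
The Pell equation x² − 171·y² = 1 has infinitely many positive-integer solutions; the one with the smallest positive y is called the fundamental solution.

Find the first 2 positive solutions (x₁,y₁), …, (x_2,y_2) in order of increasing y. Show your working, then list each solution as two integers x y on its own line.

√171 → a₀=13, period (13,26); ℓ=2 even so k=1
k=0  a_k=13  p_k/q_k = 13/1
k=1  a_k=13  p_k/q_k = 170/13
fundamental: x₁=170, y₁=13  (since 28900 − 171·169 = 1)
(x_2, y_2) = (170·170 + 171·13·13, 170·13 + 13·170) = (57799, 4420)

170 13
57799 4420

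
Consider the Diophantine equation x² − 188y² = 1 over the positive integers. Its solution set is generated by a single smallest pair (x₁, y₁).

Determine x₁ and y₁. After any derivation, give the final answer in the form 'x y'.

√188 = [13; 1,2,2,6,2,2,1,26, …], period ℓ=8 (even) → k=7
k=0  a_k=13  p_k/q_k = 13/1
…
k=2  a_k=2  p_k/q_k = 41/3
k=3  a_k=2  p_k/q_k = 96/7
k=4  a_k=6  p_k/q_k = 617/45
k=5  a_k=2  p_k/q_k = 1330/97
k=6  a_k=2  p_k/q_k = 3277/239
k=7  a_k=1  p_k/q_k = 4607/336
→ (4607, 336).  Check: 4607²=21224449, 188·336²=21224448, difference 1.

4607 336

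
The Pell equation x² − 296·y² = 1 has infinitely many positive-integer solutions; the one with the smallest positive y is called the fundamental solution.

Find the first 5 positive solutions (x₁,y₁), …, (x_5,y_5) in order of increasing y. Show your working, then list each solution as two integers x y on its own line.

3699 215
27365201 1590570
202447753299 11767036645
1497708451540801 87052535509140
11080046922051092499 644014645929581075

√296 = [17; 4,1,7,1,4,34, …], period ℓ=6 (even) → k=5
step 0: (17, 1)  from 17·(1,0) + (0,1)
…
step 4: (757, 44)  from 1·(671,39) + (86,5)
step 5: (3699, 215)  from 4·(757,44) + (671,39)
→ (3699, 215).  Check: 3699²=13682601, 296·215²=13682600, difference 1.
(3699+215√296)^2 = 27365201 + 1590570√296
(3699+215√296)^3 = 202447753299 + 11767036645√296
(3699+215√296)^4 = 1497708451540801 + 87052535509140√296
(3699+215√296)^5 = 11080046922051092499 + 644014645929581075√296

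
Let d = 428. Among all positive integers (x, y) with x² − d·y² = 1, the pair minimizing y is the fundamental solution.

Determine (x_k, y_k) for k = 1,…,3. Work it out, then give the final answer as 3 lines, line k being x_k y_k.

1850887 89466
6851565373537 331182912684
25362946559057703751 1225964295417811950

√428 = [20; 1,2,4,1,5,10,5,1,4,2,1,40, …], period ℓ=12 (even) → k=11
k=0  a_k=20  p_k/q_k = 20/1
…
k=3  a_k=4  p_k/q_k = 269/13
k=4  a_k=1  p_k/q_k = 331/16
k=5  a_k=5  p_k/q_k = 1924/93
…
k=7  a_k=5  p_k/q_k = 99779/4823
k=8  a_k=1  p_k/q_k = 119350/5769
k=9  a_k=4  p_k/q_k = 577179/27899
k=10  a_k=2  p_k/q_k = 1273708/61567
k=11  a_k=1  p_k/q_k = 1850887/89466
→ (1850887, 89466).  Check: 1850887²=3425782686769, 428·89466²=3425782686768, difference 1.
(x_2, y_2) = (1850887·1850887 + 428·89466·89466, 1850887·89466 + 89466·1850887) = (6851565373537, 331182912684)
(x_3, y_3) = (1850887·6851565373537 + 428·89466·331182912684, 1850887·331182912684 + 89466·6851565373537) = (25362946559057703751, 1225964295417811950)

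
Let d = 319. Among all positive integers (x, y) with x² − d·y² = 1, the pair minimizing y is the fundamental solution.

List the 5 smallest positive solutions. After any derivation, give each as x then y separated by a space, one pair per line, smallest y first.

√319 = [17; 1,6,5,1,4,…,6,1,34, …], period ℓ=14 (even) → k=13
step 0: (17, 1)  from 17·(1,0) + (0,1)
step 1: (18, 1)  from 1·(17,1) + (1,0)
step 2: (125, 7)  from 6·(18,1) + (17,1)
step 3: (643, 36)  from 5·(125,7) + (18,1)
step 4: (768, 43)  from 1·(643,36) + (125,7)
step 5: (3715, 208)  from 4·(768,43) + (643,36)
step 6: (11913, 667)  from 3·(3715,208) + (768,43)
step 7: (15628, 875)  from 1·(11913,667) + (3715,208)
step 8: (58797, 3292)  from 3·(15628,875) + (11913,667)
step 9: (250816, 14043)  from 4·(58797,3292) + (15628,875)
step 10: (309613, 17335)  from 1·(250816,14043) + (58797,3292)
step 11: (1798881, 100718)  from 5·(309613,17335) + (250816,14043)
step 12: (11102899, 621643)  from 6·(1798881,100718) + (309613,17335)
step 13: (12901780, 722361)  from 1·(11102899,621643) + (1798881,100718)
(x₁, y₁) = (12901780, 722361);  12901780² − 319·722361² = 1 ✓
(x_2, y_2) = (12901780·12901780 + 319·722361·722361, 12901780·722361 + 722361·12901780) = (332911854336799, 18639485405160)
(x_3, y_3) = (12901780·332911854336799 + 319·722361·18639485405160, 12901780·18639485405160 + 722361·332911854336799) = (8590311008090840302660, 480965080021169647239)
(x_4, y_4) = (12901780·8590311008090840302660 + 319·722361·480965080021169647239, 12901780·480965080021169647239 + 722361·8590311008090840302660) = (221660605515932150288251132801, 12410611300231033623224965680)
(x_5, y_5) = (12901780·221660605515932150288251132801 + 319·722361·12410611300231033623224965680, 12901780·12410611300231033623224965680 + 722361·221660605515932150288251132801) = (5719632734066677605580897309458268900, 320237953322189008993822774252173561)

12901780 722361
332911854336799 18639485405160
8590311008090840302660 480965080021169647239
221660605515932150288251132801 12410611300231033623224965680
5719632734066677605580897309458268900 320237953322189008993822774252173561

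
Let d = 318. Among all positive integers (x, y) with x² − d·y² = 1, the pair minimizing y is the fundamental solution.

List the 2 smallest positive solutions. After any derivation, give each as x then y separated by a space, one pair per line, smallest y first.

√318 = [17; 1,4,1,34, …], period ℓ=4 (even) → k=3
i=0: a=17 ⇒ p=17, q=1
…
i=2: a=4 ⇒ p=89, q=5
i=3: a=1 ⇒ p=107, q=6
fundamental: x₁=107, y₁=6  (since 11449 − 318·36 = 1)
(107+6√318)^2 = 22897 + 1284√318

107 6
22897 1284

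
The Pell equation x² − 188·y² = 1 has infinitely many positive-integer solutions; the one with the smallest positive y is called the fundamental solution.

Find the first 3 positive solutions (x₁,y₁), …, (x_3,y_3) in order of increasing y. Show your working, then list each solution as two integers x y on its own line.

d=188: √d = [13; 1,2,2,6,2,2,1,26] (ℓ=8, even), read p_7/q_7
a_0=13:  p_0=13·1+0=13,  q_0=13·0+1=1
a_1=1:  p_1=1·13+1=14,  q_1=1·1+0=1
…
a_4=6:  p_4=6·96+41=617,  q_4=6·7+3=45
a_5=2:  p_5=2·617+96=1330,  q_5=2·45+7=97
a_6=2:  p_6=2·1330+617=3277,  q_6=2·97+45=239
a_7=1:  p_7=1·3277+1330=4607,  q_7=1·239+97=336
→ (4607, 336).  Check: 4607²=21224449, 188·336²=21224448, difference 1.
(4607+336√188)^2 = 42448897 + 3095904√188
(4607+336√188)^3 = 391124132351 + 28525659120√188

4607 336
42448897 3095904
391124132351 28525659120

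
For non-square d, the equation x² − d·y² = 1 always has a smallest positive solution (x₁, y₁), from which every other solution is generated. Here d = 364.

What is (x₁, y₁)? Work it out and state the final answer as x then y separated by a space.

[19; 12,1,2,3,1,8,1,3,2,1,12,38] for √364; ℓ=12 ⇒ convergent index 11
a_0=19:  p_0=19·1+0=19,  q_0=19·0+1=1
a_1=12:  p_1=12·19+1=229,  q_1=12·1+0=12
…
a_4=3:  p_4=3·725+248=2423,  q_4=3·38+13=127
a_5=1:  p_5=1·2423+725=3148,  q_5=1·127+38=165
a_6=8:  p_6=8·3148+2423=27607,  q_6=8·165+127=1447
a_7=1:  p_7=1·27607+3148=30755,  q_7=1·1447+165=1612
a_8=3:  p_8=3·30755+27607=119872,  q_8=3·1612+1447=6283
a_9=2:  p_9=2·119872+30755=270499,  q_9=2·6283+1612=14178
a_10=1:  p_10=1·270499+119872=390371,  q_10=1·14178+6283=20461
a_11=12:  p_11=12·390371+270499=4954951,  q_11=12·20461+14178=259710
(x₁, y₁) = (4954951, 259710);  4954951² − 364·259710² = 1 ✓

4954951 259710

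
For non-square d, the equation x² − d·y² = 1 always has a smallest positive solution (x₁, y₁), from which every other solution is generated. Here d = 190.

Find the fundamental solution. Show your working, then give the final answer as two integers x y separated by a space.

d=190: √d = [13; 1,3,1,1,1,…,3,1,26] (ℓ=14, even), read p_13/q_13
k=0  a_k=13  p_k/q_k = 13/1
k=1  a_k=1  p_k/q_k = 14/1
…
k=3  a_k=1  p_k/q_k = 69/5
k=4  a_k=1  p_k/q_k = 124/9
…
k=6  a_k=2  p_k/q_k = 510/37
…
k=8  a_k=2  p_k/q_k = 2936/213
…
k=12  a_k=3  p_k/q_k = 40787/2959
k=13  a_k=1  p_k/q_k = 52021/3774
fundamental: x₁=52021, y₁=3774  (since 2706184441 − 190·14243076 = 1)

52021 3774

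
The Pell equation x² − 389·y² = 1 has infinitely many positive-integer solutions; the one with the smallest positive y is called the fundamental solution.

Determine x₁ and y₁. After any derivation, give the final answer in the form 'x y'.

3287049 166660

[19; 1,2,1,1,1,1,2,1,38] for √389; ℓ=9 ⇒ convergent index 17
a_0=19:  p_0=19·1+0=19,  q_0=19·0+1=1
a_1=1:  p_1=1·19+1=20,  q_1=1·1+0=1
…
a_4=1:  p_4=1·79+59=138,  q_4=1·4+3=7
…
a_7=2:  p_7=2·355+217=927,  q_7=2·18+11=47
…
a_9=38:  p_9=38·1282+927=49643,  q_9=38·65+47=2517
…
a_12=1:  p_12=1·151493+50925=202418,  q_12=1·7681+2582=10263
…
a_16=2:  p_16=2·910240+556329=2376809,  q_16=2·46151+28207=120509
a_17=1:  p_17=1·2376809+910240=3287049,  q_17=1·120509+46151=166660
fundamental: x₁=3287049, y₁=166660  (since 10804691128401 − 389·27775555600 = 1)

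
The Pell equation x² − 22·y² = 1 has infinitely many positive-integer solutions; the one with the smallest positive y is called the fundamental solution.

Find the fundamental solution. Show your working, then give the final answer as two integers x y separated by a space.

[4; 1,2,4,2,1,8] for √22; ℓ=6 ⇒ convergent index 5
step 0: (4, 1)  from 4·(1,0) + (0,1)
step 1: (5, 1)  from 1·(4,1) + (1,0)
step 2: (14, 3)  from 2·(5,1) + (4,1)
…
step 4: (136, 29)  from 2·(61,13) + (14,3)
step 5: (197, 42)  from 1·(136,29) + (61,13)
fundamental: x₁=197, y₁=42  (since 38809 − 22·1764 = 1)

197 42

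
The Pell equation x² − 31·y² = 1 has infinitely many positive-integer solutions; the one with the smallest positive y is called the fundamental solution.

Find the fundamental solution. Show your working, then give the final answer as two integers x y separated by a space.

1520 273

d=31: √d = [5; 1,1,3,5,3,1,1,10] (ℓ=8, even), read p_7/q_7
step 0: (5, 1)  from 5·(1,0) + (0,1)
step 1: (6, 1)  from 1·(5,1) + (1,0)
…
step 5: (657, 118)  from 3·(206,37) + (39,7)
step 6: (863, 155)  from 1·(657,118) + (206,37)
step 7: (1520, 273)  from 1·(863,155) + (657,118)
(x₁, y₁) = (1520, 273);  1520² − 31·273² = 1 ✓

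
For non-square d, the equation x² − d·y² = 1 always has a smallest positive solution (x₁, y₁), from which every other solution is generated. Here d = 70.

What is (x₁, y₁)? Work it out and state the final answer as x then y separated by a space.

d=70: √d = [8; 2,1,2,1,2,16] (ℓ=6, even), read p_5/q_5
step 0: (8, 1)  from 8·(1,0) + (0,1)
step 1: (17, 2)  from 2·(8,1) + (1,0)
…
step 4: (92, 11)  from 1·(67,8) + (25,3)
step 5: (251, 30)  from 2·(92,11) + (67,8)
(x₁, y₁) = (251, 30);  251² − 70·30² = 1 ✓

251 30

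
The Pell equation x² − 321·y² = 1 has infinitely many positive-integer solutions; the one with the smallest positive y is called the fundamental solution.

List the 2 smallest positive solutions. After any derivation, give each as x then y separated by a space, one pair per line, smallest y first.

d=321: √d = [17; 1,10,1,34] (ℓ=4, even), read p_3/q_3
k=0  a_k=17  p_k/q_k = 17/1
k=1  a_k=1  p_k/q_k = 18/1
k=2  a_k=10  p_k/q_k = 197/11
k=3  a_k=1  p_k/q_k = 215/12
(x₁, y₁) = (215, 12);  215² − 321·12² = 1 ✓
(x_2, y_2) = (215·215 + 321·12·12, 215·12 + 12·215) = (92449, 5160)

215 12
92449 5160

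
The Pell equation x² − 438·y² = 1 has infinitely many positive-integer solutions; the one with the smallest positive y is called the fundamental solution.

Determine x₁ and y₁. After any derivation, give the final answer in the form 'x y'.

293 14

√438 = [20; 1,12,1,40, …], period ℓ=4 (even) → k=3
k=0  a_k=20  p_k/q_k = 20/1
k=1  a_k=1  p_k/q_k = 21/1
k=2  a_k=12  p_k/q_k = 272/13
k=3  a_k=1  p_k/q_k = 293/14
fundamental: x₁=293, y₁=14  (since 85849 − 438·196 = 1)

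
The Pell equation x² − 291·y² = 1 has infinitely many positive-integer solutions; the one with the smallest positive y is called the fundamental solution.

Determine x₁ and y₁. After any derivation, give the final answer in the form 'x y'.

d=291: √d = [17; 17,34] (ℓ=2, even), read p_1/q_1
i=0: a=17 ⇒ p=17, q=1
i=1: a=17 ⇒ p=290, q=17
→ (290, 17).  Check: 290²=84100, 291·17²=84099, difference 1.

290 17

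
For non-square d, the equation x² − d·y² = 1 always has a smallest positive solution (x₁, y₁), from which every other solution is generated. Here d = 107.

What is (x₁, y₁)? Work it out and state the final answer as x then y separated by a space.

d=107: √d = [10; 2,1,9,1,2,20] (ℓ=6, even), read p_5/q_5
step 0: (10, 1)  from 10·(1,0) + (0,1)
…
step 4: (331, 32)  from 1·(300,29) + (31,3)
step 5: (962, 93)  from 2·(331,32) + (300,29)
→ (962, 93).  Check: 962²=925444, 107·93²=925443, difference 1.

962 93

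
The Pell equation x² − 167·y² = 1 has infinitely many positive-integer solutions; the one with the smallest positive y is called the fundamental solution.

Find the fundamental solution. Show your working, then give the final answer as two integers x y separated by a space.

d=167: √d = [12; 1,11,1,24] (ℓ=4, even), read p_3/q_3
a_0=12:  p_0=12·1+0=12,  q_0=12·0+1=1
a_1=1:  p_1=1·12+1=13,  q_1=1·1+0=1
a_2=11:  p_2=11·13+12=155,  q_2=11·1+1=12
a_3=1:  p_3=1·155+13=168,  q_3=1·12+1=13
fundamental: x₁=168, y₁=13  (since 28224 − 167·169 = 1)

168 13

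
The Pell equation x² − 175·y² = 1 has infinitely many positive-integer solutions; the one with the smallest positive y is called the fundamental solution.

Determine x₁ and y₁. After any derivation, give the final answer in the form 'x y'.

[13; 4,2,1,2,4,26] for √175; ℓ=6 ⇒ convergent index 5
k=0  a_k=13  p_k/q_k = 13/1
…
k=4  a_k=2  p_k/q_k = 463/35
k=5  a_k=4  p_k/q_k = 2024/153
→ (2024, 153).  Check: 2024²=4096576, 175·153²=4096575, difference 1.

2024 153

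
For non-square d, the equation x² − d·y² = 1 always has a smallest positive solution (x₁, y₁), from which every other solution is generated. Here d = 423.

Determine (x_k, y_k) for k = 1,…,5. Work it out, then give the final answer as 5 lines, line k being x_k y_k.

√423 → a₀=20, period (1,1,3,4,3,1,1,40); ℓ=8 even so k=7
i=0: a=20 ⇒ p=20, q=1
i=1: a=1 ⇒ p=21, q=1
i=2: a=1 ⇒ p=41, q=2
i=3: a=3 ⇒ p=144, q=7
i=4: a=4 ⇒ p=617, q=30
i=5: a=3 ⇒ p=1995, q=97
i=6: a=1 ⇒ p=2612, q=127
i=7: a=1 ⇒ p=4607, q=224
fundamental: x₁=4607, y₁=224  (since 21224449 − 423·50176 = 1)
(x_2, y_2) = (4607·4607 + 423·224·224, 4607·224 + 224·4607) = (42448897, 2063936)
(x_3, y_3) = (4607·42448897 + 423·224·2063936, 4607·2063936 + 224·42448897) = (391124132351, 19017106080)
(x_4, y_4) = (4607·391124132351 + 423·224·19017106080, 4607·19017106080 + 224·391124132351) = (3603817713033217, 175223613357184)
(x_5, y_5) = (4607·3603817713033217 + 423·224·175223613357184, 4607·175223613357184 + 224·3603817713033217) = (33205576016763929087, 1614510354455987296)

4607 224
42448897 2063936
391124132351 19017106080
3603817713033217 175223613357184
33205576016763929087 1614510354455987296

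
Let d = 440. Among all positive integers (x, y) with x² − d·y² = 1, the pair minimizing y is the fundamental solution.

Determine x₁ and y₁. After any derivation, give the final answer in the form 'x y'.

21 1

d=440: √d = [20; 1,40] (ℓ=2, even), read p_1/q_1
k=0  a_k=20  p_k/q_k = 20/1
k=1  a_k=1  p_k/q_k = 21/1
(x₁, y₁) = (21, 1);  21² − 440·1² = 1 ✓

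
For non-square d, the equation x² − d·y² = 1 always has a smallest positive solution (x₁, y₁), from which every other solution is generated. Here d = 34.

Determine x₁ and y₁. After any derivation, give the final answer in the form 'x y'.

√34 = [5; 1,4,1,10, …], period ℓ=4 (even) → k=3
step 0: (5, 1)  from 5·(1,0) + (0,1)
…
step 2: (29, 5)  from 4·(6,1) + (5,1)
step 3: (35, 6)  from 1·(29,5) + (6,1)
→ (35, 6).  Check: 35²=1225, 34·6²=1224, difference 1.

35 6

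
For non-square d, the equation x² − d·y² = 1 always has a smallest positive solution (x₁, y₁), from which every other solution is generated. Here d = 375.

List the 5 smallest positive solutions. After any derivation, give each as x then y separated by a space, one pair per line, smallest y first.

d=375: √d = [19; 2,1,2,1,5,1,2,1,2,38] (ℓ=10, even), read p_9/q_9
a_0=19:  p_0=19·1+0=19,  q_0=19·0+1=1
a_1=2:  p_1=2·19+1=39,  q_1=2·1+0=2
…
a_4=1:  p_4=1·155+58=213,  q_4=1·8+3=11
a_5=5:  p_5=5·213+155=1220,  q_5=5·11+8=63
…
a_7=2:  p_7=2·1433+1220=4086,  q_7=2·74+63=211
a_8=1:  p_8=1·4086+1433=5519,  q_8=1·211+74=285
a_9=2:  p_9=2·5519+4086=15124,  q_9=2·285+211=781
(x₁, y₁) = (15124, 781);  15124² − 375·781² = 1 ✓
(15124+781√375)^2 = 457470751 + 23623688√375
(15124+781√375)^3 = 13837575261124 + 714569313843√375
(15124+781√375)^4 = 418558976041008001 + 21614292581499376√375
(15124+781√375)^5 = 12660571893450834753124 + 653789121290623811405√375

15124 781
457470751 23623688
13837575261124 714569313843
418558976041008001 21614292581499376
12660571893450834753124 653789121290623811405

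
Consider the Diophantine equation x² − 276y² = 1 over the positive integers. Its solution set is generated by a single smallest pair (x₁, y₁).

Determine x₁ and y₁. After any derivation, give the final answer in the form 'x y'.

7775 468

d=276: √d = [16; 1,1,1,1,2,2,2,1,1,1,1,32] (ℓ=12, even), read p_11/q_11
i=0: a=16 ⇒ p=16, q=1
i=1: a=1 ⇒ p=17, q=1
…
i=3: a=1 ⇒ p=50, q=3
…
i=6: a=2 ⇒ p=515, q=31
…
i=10: a=1 ⇒ p=4768, q=287
i=11: a=1 ⇒ p=7775, q=468
fundamental: x₁=7775, y₁=468  (since 60450625 − 276·219024 = 1)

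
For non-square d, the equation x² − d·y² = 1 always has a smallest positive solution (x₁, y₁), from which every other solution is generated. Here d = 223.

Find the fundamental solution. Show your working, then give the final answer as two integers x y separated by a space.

224 15

√223 → a₀=14, period (1,13,1,28); ℓ=4 even so k=3
a_0=14:  p_0=14·1+0=14,  q_0=14·0+1=1
a_1=1:  p_1=1·14+1=15,  q_1=1·1+0=1
a_2=13:  p_2=13·15+14=209,  q_2=13·1+1=14
a_3=1:  p_3=1·209+15=224,  q_3=1·14+1=15
→ (224, 15).  Check: 224²=50176, 223·15²=50175, difference 1.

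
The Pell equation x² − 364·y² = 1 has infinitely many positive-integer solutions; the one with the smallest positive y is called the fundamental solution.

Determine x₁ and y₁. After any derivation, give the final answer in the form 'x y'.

√364 = [19; 12,1,2,3,1,8,1,3,2,1,12,38, …], period ℓ=12 (even) → k=11
step 0: (19, 1)  from 19·(1,0) + (0,1)
step 1: (229, 12)  from 12·(19,1) + (1,0)
step 2: (248, 13)  from 1·(229,12) + (19,1)
…
step 6: (27607, 1447)  from 8·(3148,165) + (2423,127)
…
step 9: (270499, 14178)  from 2·(119872,6283) + (30755,1612)
step 10: (390371, 20461)  from 1·(270499,14178) + (119872,6283)
step 11: (4954951, 259710)  from 12·(390371,20461) + (270499,14178)
→ (4954951, 259710).  Check: 4954951²=24551539412401, 364·259710²=24551539412400, difference 1.

4954951 259710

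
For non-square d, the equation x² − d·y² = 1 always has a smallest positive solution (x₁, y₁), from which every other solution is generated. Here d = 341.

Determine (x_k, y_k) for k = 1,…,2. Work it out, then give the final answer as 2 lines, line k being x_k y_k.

√341 → a₀=18, period (2,6,1,8,2,…,6,2,36); ℓ=14 even so k=13
step 0: (18, 1)  from 18·(1,0) + (0,1)
step 1: (37, 2)  from 2·(18,1) + (1,0)
…
step 3: (277, 15)  from 1·(240,13) + (37,2)
…
step 6: (7645, 414)  from 1·(5189,281) + (2456,133)
…
step 11: (718667, 38918)  from 1·(641940,34763) + (76727,4155)
step 12: (4953942, 268271)  from 6·(718667,38918) + (641940,34763)
step 13: (10626551, 575460)  from 2·(4953942,268271) + (718667,38918)
(x₁, y₁) = (10626551, 575460);  10626551² − 341·575460² = 1 ✓
k=2:  x_2 = 10626551·10626551+341·575460·575460 = 225847172311201,  y_2 = 10626551·575460+575460·10626551 = 12230310076920

10626551 575460
225847172311201 12230310076920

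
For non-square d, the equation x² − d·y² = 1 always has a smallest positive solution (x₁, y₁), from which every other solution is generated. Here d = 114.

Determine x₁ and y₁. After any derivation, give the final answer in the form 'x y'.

1025 96

[10; 1,2,10,2,1,20] for √114; ℓ=6 ⇒ convergent index 5
i=0: a=10 ⇒ p=10, q=1
i=1: a=1 ⇒ p=11, q=1
i=2: a=2 ⇒ p=32, q=3
i=3: a=10 ⇒ p=331, q=31
i=4: a=2 ⇒ p=694, q=65
i=5: a=1 ⇒ p=1025, q=96
fundamental: x₁=1025, y₁=96  (since 1050625 − 114·9216 = 1)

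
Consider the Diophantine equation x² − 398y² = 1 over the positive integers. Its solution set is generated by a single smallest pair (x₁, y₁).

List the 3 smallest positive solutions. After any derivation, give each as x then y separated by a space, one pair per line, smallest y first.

399 20
318401 15960
254083599 12736060

√398 → a₀=19, period (1,18,1,38); ℓ=4 even so k=3
step 0: (19, 1)  from 19·(1,0) + (0,1)
step 1: (20, 1)  from 1·(19,1) + (1,0)
step 2: (379, 19)  from 18·(20,1) + (19,1)
step 3: (399, 20)  from 1·(379,19) + (20,1)
fundamental: x₁=399, y₁=20  (since 159201 − 398·400 = 1)
(399+20√398)^2 = 318401 + 15960√398
(399+20√398)^3 = 254083599 + 12736060√398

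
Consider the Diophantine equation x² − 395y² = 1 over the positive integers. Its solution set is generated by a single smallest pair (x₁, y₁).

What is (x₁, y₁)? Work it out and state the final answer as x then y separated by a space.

[19; 1,6,1,38] for √395; ℓ=4 ⇒ convergent index 3
a_0=19:  p_0=19·1+0=19,  q_0=19·0+1=1
…
a_2=6:  p_2=6·20+19=139,  q_2=6·1+1=7
a_3=1:  p_3=1·139+20=159,  q_3=1·7+1=8
(x₁, y₁) = (159, 8);  159² − 395·8² = 1 ✓

159 8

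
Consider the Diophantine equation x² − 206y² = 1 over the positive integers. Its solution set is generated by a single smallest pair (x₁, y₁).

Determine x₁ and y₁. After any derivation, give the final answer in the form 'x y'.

59535 4148

d=206: √d = [14; 2,1,5,14,5,1,2,28] (ℓ=8, even), read p_7/q_7
i=0: a=14 ⇒ p=14, q=1
i=1: a=2 ⇒ p=29, q=2
i=2: a=1 ⇒ p=43, q=3
i=3: a=5 ⇒ p=244, q=17
i=4: a=14 ⇒ p=3459, q=241
i=5: a=5 ⇒ p=17539, q=1222
i=6: a=1 ⇒ p=20998, q=1463
i=7: a=2 ⇒ p=59535, q=4148
→ (59535, 4148).  Check: 59535²=3544416225, 206·4148²=3544416224, difference 1.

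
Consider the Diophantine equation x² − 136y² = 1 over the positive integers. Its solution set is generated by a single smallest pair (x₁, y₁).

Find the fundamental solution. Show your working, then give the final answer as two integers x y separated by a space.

√136 → a₀=11, period (1,1,1,22); ℓ=4 even so k=3
a_0=11:  p_0=11·1+0=11,  q_0=11·0+1=1
a_1=1:  p_1=1·11+1=12,  q_1=1·1+0=1
a_2=1:  p_2=1·12+11=23,  q_2=1·1+1=2
a_3=1:  p_3=1·23+12=35,  q_3=1·2+1=3
→ (35, 3).  Check: 35²=1225, 136·3²=1224, difference 1.

35 3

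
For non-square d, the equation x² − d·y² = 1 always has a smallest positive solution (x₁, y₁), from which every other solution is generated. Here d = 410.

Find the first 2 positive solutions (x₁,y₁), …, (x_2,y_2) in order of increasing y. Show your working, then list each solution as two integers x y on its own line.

d=410: √d = [20; 4,40] (ℓ=2, even), read p_1/q_1
step 0: (20, 1)  from 20·(1,0) + (0,1)
step 1: (81, 4)  from 4·(20,1) + (1,0)
fundamental: x₁=81, y₁=4  (since 6561 − 410·16 = 1)
(x_2, y_2) = (81·81 + 410·4·4, 81·4 + 4·81) = (13121, 648)

81 4
13121 648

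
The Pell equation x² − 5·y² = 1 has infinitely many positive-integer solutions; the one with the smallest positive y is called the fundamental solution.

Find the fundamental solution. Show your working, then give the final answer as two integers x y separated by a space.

d=5: √d = [2; 4] (ℓ=1, odd), read p_1/q_1
a_0=2:  p_0=2·1+0=2,  q_0=2·0+1=1
a_1=4:  p_1=4·2+1=9,  q_1=4·1+0=4
→ (9, 4).  Check: 9²=81, 5·4²=80, difference 1.

9 4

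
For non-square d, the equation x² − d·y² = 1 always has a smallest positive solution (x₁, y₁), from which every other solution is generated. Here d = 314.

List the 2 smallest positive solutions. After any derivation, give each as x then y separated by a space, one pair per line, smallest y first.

392499 22150
308110930001 17387705700

[17; 1,2,1,1,2,1,34] for √314; ℓ=7 ⇒ convergent index 13
k=0  a_k=17  p_k/q_k = 17/1
…
k=2  a_k=2  p_k/q_k = 53/3
k=3  a_k=1  p_k/q_k = 71/4
k=4  a_k=1  p_k/q_k = 124/7
k=5  a_k=2  p_k/q_k = 319/18
k=6  a_k=1  p_k/q_k = 443/25
k=7  a_k=34  p_k/q_k = 15381/868
…
k=9  a_k=2  p_k/q_k = 47029/2654
k=10  a_k=1  p_k/q_k = 62853/3547
…
k=12  a_k=2  p_k/q_k = 282617/15949
k=13  a_k=1  p_k/q_k = 392499/22150
→ (392499, 22150).  Check: 392499²=154055465001, 314·22150²=154055465000, difference 1.
(x_2, y_2) = (392499·392499 + 314·22150·22150, 392499·22150 + 22150·392499) = (308110930001, 17387705700)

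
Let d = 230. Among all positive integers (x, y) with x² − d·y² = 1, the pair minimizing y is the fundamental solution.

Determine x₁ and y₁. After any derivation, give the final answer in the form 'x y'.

√230 = [15; 6,30, …], period ℓ=2 (even) → k=1
step 0: (15, 1)  from 15·(1,0) + (0,1)
step 1: (91, 6)  from 6·(15,1) + (1,0)
fundamental: x₁=91, y₁=6  (since 8281 − 230·36 = 1)

91 6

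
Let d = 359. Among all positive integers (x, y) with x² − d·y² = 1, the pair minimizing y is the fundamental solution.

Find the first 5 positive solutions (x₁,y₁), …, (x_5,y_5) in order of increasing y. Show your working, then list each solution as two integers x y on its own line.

360 19
259199 13680
186622920 9849581
134368243201 7091684640
96744948481800 5106003091219

√359 → a₀=18, period (1,17,1,36); ℓ=4 even so k=3
a_0=18:  p_0=18·1+0=18,  q_0=18·0+1=1
a_1=1:  p_1=1·18+1=19,  q_1=1·1+0=1
a_2=17:  p_2=17·19+18=341,  q_2=17·1+1=18
a_3=1:  p_3=1·341+19=360,  q_3=1·18+1=19
→ (360, 19).  Check: 360²=129600, 359·19²=129599, difference 1.
k=2:  x_2 = 360·360+359·19·19 = 259199,  y_2 = 360·19+19·360 = 13680
k=3:  x_3 = 360·259199+359·19·13680 = 186622920,  y_3 = 360·13680+19·259199 = 9849581
k=4:  x_4 = 360·186622920+359·19·9849581 = 134368243201,  y_4 = 360·9849581+19·186622920 = 7091684640
k=5:  x_5 = 360·134368243201+359·19·7091684640 = 96744948481800,  y_5 = 360·7091684640+19·134368243201 = 5106003091219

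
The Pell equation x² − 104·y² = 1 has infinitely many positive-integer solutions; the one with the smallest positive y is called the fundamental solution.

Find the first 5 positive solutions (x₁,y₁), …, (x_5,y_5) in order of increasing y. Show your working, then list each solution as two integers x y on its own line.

51 5
5201 510
530451 52015
54100801 5305020
5517751251 541060025

√104 = [10; 5,20, …], period ℓ=2 (even) → k=1
i=0: a=10 ⇒ p=10, q=1
i=1: a=5 ⇒ p=51, q=5
fundamental: x₁=51, y₁=5  (since 2601 − 104·25 = 1)
k=2:  x_2 = 51·51+104·5·5 = 5201,  y_2 = 51·5+5·51 = 510
k=3:  x_3 = 51·5201+104·5·510 = 530451,  y_3 = 51·510+5·5201 = 52015
k=4:  x_4 = 51·530451+104·5·52015 = 54100801,  y_4 = 51·52015+5·530451 = 5305020
k=5:  x_5 = 51·54100801+104·5·5305020 = 5517751251,  y_5 = 51·5305020+5·54100801 = 541060025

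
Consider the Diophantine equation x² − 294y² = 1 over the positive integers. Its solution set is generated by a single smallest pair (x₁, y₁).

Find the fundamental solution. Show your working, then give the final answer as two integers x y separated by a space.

[17; 6,1,4,1,6,34] for √294; ℓ=6 ⇒ convergent index 5
k=0  a_k=17  p_k/q_k = 17/1
…
k=4  a_k=1  p_k/q_k = 703/41
k=5  a_k=6  p_k/q_k = 4801/280
fundamental: x₁=4801, y₁=280  (since 23049601 − 294·78400 = 1)

4801 280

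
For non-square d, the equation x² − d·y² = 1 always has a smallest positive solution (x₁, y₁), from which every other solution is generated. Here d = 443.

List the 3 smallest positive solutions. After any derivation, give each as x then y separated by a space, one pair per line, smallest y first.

√443 = [21; 21,42, …], period ℓ=2 (even) → k=1
i=0: a=21 ⇒ p=21, q=1
i=1: a=21 ⇒ p=442, q=21
fundamental: x₁=442, y₁=21  (since 195364 − 443·441 = 1)
k=2:  x_2 = 442·442+443·21·21 = 390727,  y_2 = 442·21+21·442 = 18564
k=3:  x_3 = 442·390727+443·21·18564 = 345402226,  y_3 = 442·18564+21·390727 = 16410555

442 21
390727 18564
345402226 16410555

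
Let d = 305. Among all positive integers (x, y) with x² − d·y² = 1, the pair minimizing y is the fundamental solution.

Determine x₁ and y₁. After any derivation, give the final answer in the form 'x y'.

d=305: √d = [17; 2,6,2,34] (ℓ=4, even), read p_3/q_3
k=0  a_k=17  p_k/q_k = 17/1
…
k=2  a_k=6  p_k/q_k = 227/13
k=3  a_k=2  p_k/q_k = 489/28
fundamental: x₁=489, y₁=28  (since 239121 − 305·784 = 1)

489 28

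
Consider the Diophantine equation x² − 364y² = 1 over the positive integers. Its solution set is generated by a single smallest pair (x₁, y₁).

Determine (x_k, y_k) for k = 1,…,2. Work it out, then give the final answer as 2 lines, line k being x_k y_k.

4954951 259710
49103078824801 2573700648420

[19; 12,1,2,3,1,8,1,3,2,1,12,38] for √364; ℓ=12 ⇒ convergent index 11
a_0=19:  p_0=19·1+0=19,  q_0=19·0+1=1
…
a_2=1:  p_2=1·229+19=248,  q_2=1·12+1=13
…
a_5=1:  p_5=1·2423+725=3148,  q_5=1·127+38=165
…
a_10=1:  p_10=1·270499+119872=390371,  q_10=1·14178+6283=20461
a_11=12:  p_11=12·390371+270499=4954951,  q_11=12·20461+14178=259710
→ (4954951, 259710).  Check: 4954951²=24551539412401, 364·259710²=24551539412400, difference 1.
(4954951+259710√364)^2 = 49103078824801 + 2573700648420√364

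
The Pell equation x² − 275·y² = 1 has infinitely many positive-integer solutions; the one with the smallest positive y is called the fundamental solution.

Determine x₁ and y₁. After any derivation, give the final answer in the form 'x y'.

[16; 1,1,2,1,1,32] for √275; ℓ=6 ⇒ convergent index 5
a_0=16:  p_0=16·1+0=16,  q_0=16·0+1=1
a_1=1:  p_1=1·16+1=17,  q_1=1·1+0=1
a_2=1:  p_2=1·17+16=33,  q_2=1·1+1=2
a_3=2:  p_3=2·33+17=83,  q_3=2·2+1=5
a_4=1:  p_4=1·83+33=116,  q_4=1·5+2=7
a_5=1:  p_5=1·116+83=199,  q_5=1·7+5=12
→ (199, 12).  Check: 199²=39601, 275·12²=39600, difference 1.

199 12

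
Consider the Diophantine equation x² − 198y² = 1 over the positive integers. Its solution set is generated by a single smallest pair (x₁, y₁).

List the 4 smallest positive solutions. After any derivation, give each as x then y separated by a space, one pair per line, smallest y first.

197 14
77617 5516
30580901 2173290
12048797377 856270744

d=198: √d = [14; 14,28] (ℓ=2, even), read p_1/q_1
i=0: a=14 ⇒ p=14, q=1
i=1: a=14 ⇒ p=197, q=14
→ (197, 14).  Check: 197²=38809, 198·14²=38808, difference 1.
(x_2, y_2) = (197·197 + 198·14·14, 197·14 + 14·197) = (77617, 5516)
(x_3, y_3) = (197·77617 + 198·14·5516, 197·5516 + 14·77617) = (30580901, 2173290)
(x_4, y_4) = (197·30580901 + 198·14·2173290, 197·2173290 + 14·30580901) = (12048797377, 856270744)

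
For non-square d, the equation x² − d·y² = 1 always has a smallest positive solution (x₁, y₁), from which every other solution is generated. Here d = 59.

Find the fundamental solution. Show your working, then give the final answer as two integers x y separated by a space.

√59 → a₀=7, period (1,2,7,2,1,14); ℓ=6 even so k=5
i=0: a=7 ⇒ p=7, q=1
i=1: a=1 ⇒ p=8, q=1
i=2: a=2 ⇒ p=23, q=3
…
i=4: a=2 ⇒ p=361, q=47
i=5: a=1 ⇒ p=530, q=69
→ (530, 69).  Check: 530²=280900, 59·69²=280899, difference 1.

530 69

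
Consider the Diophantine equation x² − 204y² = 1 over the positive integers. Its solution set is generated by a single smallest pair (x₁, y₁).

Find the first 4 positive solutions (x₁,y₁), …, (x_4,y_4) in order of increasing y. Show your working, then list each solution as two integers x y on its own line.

√204 = [14; 3,1,1,6,1,1,3,28, …], period ℓ=8 (even) → k=7
k=0  a_k=14  p_k/q_k = 14/1
k=1  a_k=3  p_k/q_k = 43/3
k=2  a_k=1  p_k/q_k = 57/4
k=3  a_k=1  p_k/q_k = 100/7
k=4  a_k=6  p_k/q_k = 657/46
…
k=6  a_k=1  p_k/q_k = 1414/99
k=7  a_k=3  p_k/q_k = 4999/350
→ (4999, 350).  Check: 4999²=24990001, 204·350²=24990000, difference 1.
(4999+350√204)^2 = 49980001 + 3499300√204
(4999+350√204)^3 = 499700044999 + 34986001050√204
(4999+350√204)^4 = 4996000999920001 + 349790034998600√204

4999 350
49980001 3499300
499700044999 34986001050
4996000999920001 349790034998600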